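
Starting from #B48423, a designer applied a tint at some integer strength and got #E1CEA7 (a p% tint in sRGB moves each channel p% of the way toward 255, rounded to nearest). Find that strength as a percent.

#B48423 is rgb(180, 132, 35); #E1CEA7 is rgb(225, 206, 167).
On the B channel (widest range): 167 ≈ 35 + (p/100)(255 − 35), so p ≈ 100×(167 − 35)/(255 − 35) = 13200/220 = 60.00.
p = 60 reproduces all three channels after rounding.

60%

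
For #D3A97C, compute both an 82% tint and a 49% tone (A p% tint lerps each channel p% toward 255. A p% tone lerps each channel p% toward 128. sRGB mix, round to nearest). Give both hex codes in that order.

#F7F0E7, #AA957E

#D3A97C is rgb(211, 169, 124).
82% tint:
  R: 211 + 0.82×(255−211) = 211 + 36.08 = 247.08 → 247
  G: 169 + 70.52 = 239.52 → 240
  B: 124 + 107.42 = 231.42 → 231
  → #F7F0E7
49% tone:
  R: 211 − 40.67 = 170.33 → 170
  G: 169 − 20.09 = 148.91 → 149
  B: 124 + 0.49×(128−124) = 124 + 1.96 = 125.96 → 126
  → #AA957E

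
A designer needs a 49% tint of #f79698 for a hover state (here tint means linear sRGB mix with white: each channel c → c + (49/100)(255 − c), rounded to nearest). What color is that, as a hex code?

#f79698 is rgb(247, 150, 152).
A 49% tint moves each channel 49% toward 255:
  R: 247 + 0.49×(255−247) = 247 + 3.92 = 250.92 → 251
  G: 150 + 0.49×(255−150) = 150 + 51.45 = 201.45 → 201
  B: 152 + 0.49×(255−152) = 152 + 50.47 = 202.47 → 202
rgb(251, 201, 202) = #fbc9ca.

#fbc9ca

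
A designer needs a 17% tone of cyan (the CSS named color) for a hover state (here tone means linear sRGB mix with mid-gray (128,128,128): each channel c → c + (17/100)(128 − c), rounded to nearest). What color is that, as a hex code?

#16e9e9

CSS cyan is rgb(0, 255, 255).
A 17% tone moves each channel 17% toward 128:
  R: 0 + 0.17×(128−0) = 0 + 21.76 = 21.76 → 22
  G: 255 − 21.59 = 233.41 → 233
  B: 255 − 21.59 = 233.41 → 233
rgb(22, 233, 233) = #16e9e9.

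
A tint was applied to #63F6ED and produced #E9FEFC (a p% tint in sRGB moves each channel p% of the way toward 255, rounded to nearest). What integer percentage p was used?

#63F6ED is rgb(99, 246, 237); #E9FEFC is rgb(233, 254, 252).
On the R channel (widest range): 233 ≈ 99 + (p/100)(255 − 99), so p ≈ 100×(233 − 99)/(255 − 99) = 13400/156 = 85.90.
p = 86 reproduces all three channels after rounding.

86%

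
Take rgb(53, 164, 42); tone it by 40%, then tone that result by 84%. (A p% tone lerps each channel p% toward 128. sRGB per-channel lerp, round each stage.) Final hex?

#798478

A 40% tone moves each channel 40% toward 128:
  R: 53 + 0.4×(128−53) = 53 + 30 = 83 → 83
  G: 164 + 0.4×(128−164) = 164 − 14.4 = 149.6 → 150
  B: 42 + 34.4 = 76.4 → 76
After the tone: rgb(83, 150, 76) = #53964c.
Lerp each channel 84% toward 128:
  R: 83 + 37.8 = 120.8 → 121
  G: 150 + 0.84×(128−150) = 150 − 18.48 = 131.52 → 132
  B: 76 + 43.68 = 119.68 → 120
rgb(121, 132, 120) = #798478.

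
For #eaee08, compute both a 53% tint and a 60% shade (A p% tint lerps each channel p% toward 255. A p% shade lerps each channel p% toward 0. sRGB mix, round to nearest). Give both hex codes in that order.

#f5f78b, #5e5f03

#eaee08 is rgb(234, 238, 8).
53% tint:
  R: 234 + 0.53×(255−234) = 234 + 11.13 = 245.13 → 245
  G: 238 + 9.01 = 247.01 → 247
  B: 8 + 0.53×(255−8) = 8 + 130.91 = 138.91 → 139
  → #f5f78b
60% shade:
  R: 234 + 0.6×(0−234) = 234 − 140.4 = 93.6 → 94
  G: 238 + 0.6×(0−238) = 238 − 142.8 = 95.2 → 95
  B: 8 − 4.8 = 3.2 → 3
  → #5e5f03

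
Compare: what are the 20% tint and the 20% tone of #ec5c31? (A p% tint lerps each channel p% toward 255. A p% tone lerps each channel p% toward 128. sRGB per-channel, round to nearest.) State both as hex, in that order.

#f07d5a, #d66341

#ec5c31 is rgb(236, 92, 49).
20% tint:
  R: 236 + 3.8 = 239.8 → 240
  G: 92 + 32.6 = 124.6 → 125
  B: 49 + 0.2×(255−49) = 49 + 41.2 = 90.2 → 90
  → #f07d5a
20% tone:
  R: 236 − 21.6 = 214.4 → 214
  G: 92 + 7.2 = 99.2 → 99
  B: 49 + 0.2×(128−49) = 49 + 15.8 = 64.8 → 65
  → #d66341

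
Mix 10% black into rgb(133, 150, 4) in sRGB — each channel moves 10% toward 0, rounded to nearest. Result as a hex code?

#788704

A 10% shade moves each channel 10% toward 0:
  R: 133 + 0.1×(0−133) = 133 − 13.3 = 119.7 → 120
  G: 150 + 0.1×(0−150) = 150 − 15 = 135 → 135
  B: 4 − 0.4 = 3.6 → 4
rgb(120, 135, 4) = #788704.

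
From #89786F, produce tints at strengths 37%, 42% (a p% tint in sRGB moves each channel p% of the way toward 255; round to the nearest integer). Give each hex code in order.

#89786F is rgb(137, 120, 111).
37%: (137 + 43.66 = 180.66→181, 120 + 49.95 = 169.95→170, 111 + 53.28 = 164.28→164) → #B5AAA4
42%: (137 + 49.56 = 186.56→187, 120 + 56.7 = 176.7→177, 111 + 60.48 = 171.48→171) → #BBB1AB

#B5AAA4, #BBB1AB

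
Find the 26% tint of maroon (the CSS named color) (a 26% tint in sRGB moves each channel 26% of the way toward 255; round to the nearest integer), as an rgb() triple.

CSS maroon is rgb(128, 0, 0).
Lerp each channel 26% toward 255:
  R: 128 + 0.26×(255−128) = 128 + 33.02 = 161.02 → 161
  G: 0 + 0.26×(255−0) = 0 + 66.3 = 66.3 → 66
  B: 0 + 0.26×(255−0) = 0 + 66.3 = 66.3 → 66

rgb(161, 66, 66)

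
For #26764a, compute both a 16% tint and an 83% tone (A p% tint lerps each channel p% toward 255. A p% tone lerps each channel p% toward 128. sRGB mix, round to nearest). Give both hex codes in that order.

#26764a is rgb(38, 118, 74).
16% tint:
  R: 38 + 0.16×(255−38) = 38 + 34.72 = 72.72 → 73
  G: 118 + 0.16×(255−118) = 118 + 21.92 = 139.92 → 140
  B: 74 + 0.16×(255−74) = 74 + 28.96 = 102.96 → 103
  → #498c67
83% tone:
  R: 38 + 0.83×(128−38) = 38 + 74.7 = 112.7 → 113
  G: 118 + 8.3 = 126.3 → 126
  B: 74 + 0.83×(128−74) = 74 + 44.82 = 118.82 → 119
  → #717e77

#498c67, #717e77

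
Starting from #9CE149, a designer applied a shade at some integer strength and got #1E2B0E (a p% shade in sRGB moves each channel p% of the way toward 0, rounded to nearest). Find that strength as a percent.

#9CE149 is rgb(156, 225, 73); #1E2B0E is rgb(30, 43, 14).
On the G channel (widest range): 43 ≈ 225 + (p/100)(0 − 225), so p ≈ 100×(43 − 225)/(0 − 225) = -18200/-225 = 80.89.
p = 81 reproduces all three channels after rounding.

81%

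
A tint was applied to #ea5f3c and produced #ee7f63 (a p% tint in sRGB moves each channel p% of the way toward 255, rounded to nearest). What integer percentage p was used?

20%

#ea5f3c is rgb(234, 95, 60); #ee7f63 is rgb(238, 127, 99).
On the B channel (widest range): 99 ≈ 60 + (p/100)(255 − 60), so p ≈ 100×(99 − 60)/(255 − 60) = 3900/195 = 20.00.
p = 20 reproduces all three channels after rounding.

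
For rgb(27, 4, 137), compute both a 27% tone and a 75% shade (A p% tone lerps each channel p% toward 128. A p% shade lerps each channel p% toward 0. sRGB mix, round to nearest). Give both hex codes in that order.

27% tone:
  R: 27 + 0.27×(128−27) = 27 + 27.27 = 54.27 → 54
  G: 4 + 33.48 = 37.48 → 37
  B: 137 + 0.27×(128−137) = 137 − 2.43 = 134.57 → 135
  → #362587
75% shade:
  R: 27 − 20.25 = 6.75 → 7
  G: 4 + 0.75×(0−4) = 4 − 3 = 1 → 1
  B: 137 − 102.75 = 34.25 → 34
  → #070122

#362587, #070122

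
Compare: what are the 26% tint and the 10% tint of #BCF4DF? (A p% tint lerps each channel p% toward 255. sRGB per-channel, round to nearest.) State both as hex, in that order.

#CDF7E7, #C3F5E2

#BCF4DF is rgb(188, 244, 223).
26% tint:
  R: 188 + 17.42 = 205.42 → 205
  G: 244 + 2.86 = 246.86 → 247
  B: 223 + 8.32 = 231.32 → 231
  → #CDF7E7
10% tint:
  R: 188 + 0.1×(255−188) = 188 + 6.7 = 194.7 → 195
  G: 244 + 0.1×(255−244) = 244 + 1.1 = 245.1 → 245
  B: 223 + 3.2 = 226.2 → 226
  → #C3F5E2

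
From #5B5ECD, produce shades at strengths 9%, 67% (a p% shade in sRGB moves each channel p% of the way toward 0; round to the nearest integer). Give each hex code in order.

#5356BB, #1E1F44

#5B5ECD is rgb(91, 94, 205).
9%: (91 − 8.19 = 82.81→83, 94 − 8.46 = 85.54→86, 205 − 18.45 = 186.55→187) → #5356BB
67%: (91 − 60.97 = 30.03→30, 94 − 62.98 = 31.02→31, 205 − 137.35 = 67.65→68) → #1E1F44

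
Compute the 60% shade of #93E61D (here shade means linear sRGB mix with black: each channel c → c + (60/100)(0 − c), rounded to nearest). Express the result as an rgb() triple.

#93E61D is rgb(147, 230, 29).
Per channel, c → c + 0.6(0 − c):
  R: 147 − 88.2 = 58.8 → 59
  G: 230 − 138 = 92 → 92
  B: 29 + 0.6×(0−29) = 29 − 17.4 = 11.6 → 12

rgb(59, 92, 12)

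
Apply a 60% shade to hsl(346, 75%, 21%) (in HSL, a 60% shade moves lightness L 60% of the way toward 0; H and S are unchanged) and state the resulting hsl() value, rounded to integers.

L moves 60% from 21 toward 0: 21 − 12.6 = 8.4 → 8.
H and S are unchanged.

hsl(346, 75%, 8%)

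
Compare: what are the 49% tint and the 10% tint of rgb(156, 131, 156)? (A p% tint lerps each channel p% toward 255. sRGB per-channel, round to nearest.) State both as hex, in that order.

#CDC0CD, #A68FA6

49% tint:
  R: 156 + 0.49×(255−156) = 156 + 48.51 = 204.51 → 205
  G: 131 + 0.49×(255−131) = 131 + 60.76 = 191.76 → 192
  B: 156 + 48.51 = 204.51 → 205
  → #CDC0CD
10% tint:
  R: 156 + 9.9 = 165.9 → 166
  G: 131 + 12.4 = 143.4 → 143
  B: 156 + 0.1×(255−156) = 156 + 9.9 = 165.9 → 166
  → #A68FA6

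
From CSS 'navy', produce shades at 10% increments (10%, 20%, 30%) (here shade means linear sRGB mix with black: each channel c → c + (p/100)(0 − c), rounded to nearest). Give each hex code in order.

#000073, #000066, #00005a

CSS navy is rgb(0, 0, 128).
10%: (0→0, 0→0, 128 − 12.8 = 115.2→115) → #000073
20%: (0→0, 0→0, 128 − 25.6 = 102.4→102) → #000066
30%: (0→0, 0→0, 128 − 38.4 = 89.6→90) → #00005a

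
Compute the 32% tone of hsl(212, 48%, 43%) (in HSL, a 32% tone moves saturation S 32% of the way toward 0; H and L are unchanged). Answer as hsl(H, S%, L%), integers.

S moves 32% from 48 toward 0: 48 − 15.36 = 32.64 → 33.
H and L are unchanged.

hsl(212, 33%, 43%)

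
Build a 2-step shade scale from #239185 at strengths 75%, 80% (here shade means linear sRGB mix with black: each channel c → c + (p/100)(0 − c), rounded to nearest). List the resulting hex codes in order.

#092421, #071D1B

#239185 is rgb(35, 145, 133).
75%: (35 − 26.25 = 8.75→9, 145 − 108.75 = 36.25→36, 133 − 99.75 = 33.25→33) → #092421
80%: (35 − 28 = 7→7, 145 − 116 = 29→29, 133 − 106.4 = 26.6→27) → #071D1B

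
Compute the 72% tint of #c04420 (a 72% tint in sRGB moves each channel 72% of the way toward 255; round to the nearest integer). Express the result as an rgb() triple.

rgb(237, 203, 193)

#c04420 is rgb(192, 68, 32).
A 72% tint moves each channel 72% toward 255:
  R: 192 + 0.72×(255−192) = 192 + 45.36 = 237.36 → 237
  G: 68 + 134.64 = 202.64 → 203
  B: 32 + 160.56 = 192.56 → 193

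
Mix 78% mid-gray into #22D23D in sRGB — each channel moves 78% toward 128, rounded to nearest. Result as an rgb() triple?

rgb(107, 146, 113)

#22D23D is rgb(34, 210, 61).
Per channel, c → c + 0.78(128 − c):
  R: 34 + 0.78×(128−34) = 34 + 73.32 = 107.32 → 107
  G: 210 + 0.78×(128−210) = 210 − 63.96 = 146.04 → 146
  B: 61 + 0.78×(128−61) = 61 + 52.26 = 113.26 → 113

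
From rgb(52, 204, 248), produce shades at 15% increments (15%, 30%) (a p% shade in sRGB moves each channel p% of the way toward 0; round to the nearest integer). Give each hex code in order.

#2CADD3, #248FAE

15%: (52 − 7.8 = 44.2→44, 204 − 30.6 = 173.4→173, 248 − 37.2 = 210.8→211) → #2CADD3
30%: (52 − 15.6 = 36.4→36, 204 − 61.2 = 142.8→143, 248 − 74.4 = 173.6→174) → #248FAE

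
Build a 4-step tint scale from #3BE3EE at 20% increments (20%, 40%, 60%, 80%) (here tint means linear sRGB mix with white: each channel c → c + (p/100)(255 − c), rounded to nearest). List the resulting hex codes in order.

#3BE3EE is rgb(59, 227, 238).
20%: (59 + 39.2 = 98.2→98, 227 + 5.6 = 232.6→233, 238 + 3.4 = 241.4→241) → #62E9F1
40%: (59 + 78.4 = 137.4→137, 227 + 11.2 = 238.2→238, 238 + 6.8 = 244.8→245) → #89EEF5
60%: (59 + 117.6 = 176.6→177, 227 + 16.8 = 243.8→244, 238 + 10.2 = 248.2→248) → #B1F4F8
80%: (59 + 156.8 = 215.8→216, 227 + 22.4 = 249.4→249, 238 + 13.6 = 251.6→252) → #D8F9FC

#62E9F1, #89EEF5, #B1F4F8, #D8F9FC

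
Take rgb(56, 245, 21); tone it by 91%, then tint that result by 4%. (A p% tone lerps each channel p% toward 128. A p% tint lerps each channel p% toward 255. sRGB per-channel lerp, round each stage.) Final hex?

Per channel, c → c + 0.91(128 − c):
  R: 56 + 0.91×(128−56) = 56 + 65.52 = 121.52 → 122
  G: 245 − 106.47 = 138.53 → 139
  B: 21 + 0.91×(128−21) = 21 + 97.37 = 118.37 → 118
After the tone: rgb(122, 139, 118) = #7a8b76.
A 4% tint moves each channel 4% toward 255:
  R: 122 + 0.04×(255−122) = 122 + 5.32 = 127.32 → 127
  G: 139 + 0.04×(255−139) = 139 + 4.64 = 143.64 → 144
  B: 118 + 0.04×(255−118) = 118 + 5.48 = 123.48 → 123
rgb(127, 144, 123) = #7f907b.

#7f907b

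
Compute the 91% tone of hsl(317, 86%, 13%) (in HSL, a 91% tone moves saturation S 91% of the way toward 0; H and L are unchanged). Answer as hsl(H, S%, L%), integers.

S moves 91% from 86 toward 0: 86 − 78.26 = 7.74 → 8.
H and L are unchanged.

hsl(317, 8%, 13%)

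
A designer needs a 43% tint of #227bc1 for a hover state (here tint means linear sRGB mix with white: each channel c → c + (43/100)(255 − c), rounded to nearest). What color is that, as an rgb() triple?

rgb(129, 180, 220)

#227bc1 is rgb(34, 123, 193).
A 43% tint moves each channel 43% toward 255:
  R: 34 + 0.43×(255−34) = 34 + 95.03 = 129.03 → 129
  G: 123 + 56.76 = 179.76 → 180
  B: 193 + 26.66 = 219.66 → 220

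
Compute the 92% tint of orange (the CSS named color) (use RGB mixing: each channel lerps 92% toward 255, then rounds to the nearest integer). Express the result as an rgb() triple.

CSS orange is rgb(255, 165, 0).
Per channel, c → c + 0.92(255 − c):
  R: 255 + 0.92×(255−255) = 255 + 0 = 255 → 255
  G: 165 + 0.92×(255−165) = 165 + 82.8 = 247.8 → 248
  B: 0 + 0.92×(255−0) = 0 + 234.6 = 234.6 → 235

rgb(255, 248, 235)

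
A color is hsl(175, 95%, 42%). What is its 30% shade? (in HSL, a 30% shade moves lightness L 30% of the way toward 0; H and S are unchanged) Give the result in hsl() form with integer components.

L moves 30% from 42 toward 0: 42 − 12.6 = 29.4 → 29.
H and S are unchanged.

hsl(175, 95%, 29%)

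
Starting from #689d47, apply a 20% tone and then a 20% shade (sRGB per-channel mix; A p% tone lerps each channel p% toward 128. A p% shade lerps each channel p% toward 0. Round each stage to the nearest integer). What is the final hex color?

#577942

#689d47 is rgb(104, 157, 71).
Per channel, c → c + 0.2(128 − c):
  R: 104 + 0.2×(128−104) = 104 + 4.8 = 108.8 → 109
  G: 157 − 5.8 = 151.2 → 151
  B: 71 + 0.2×(128−71) = 71 + 11.4 = 82.4 → 82
After the tone: rgb(109, 151, 82) = #6d9752.
Per channel, c → c + 0.2(0 − c):
  R: 109 − 21.8 = 87.2 → 87
  G: 151 − 30.2 = 120.8 → 121
  B: 82 + 0.2×(0−82) = 82 − 16.4 = 65.6 → 66
rgb(87, 121, 66) = #577942.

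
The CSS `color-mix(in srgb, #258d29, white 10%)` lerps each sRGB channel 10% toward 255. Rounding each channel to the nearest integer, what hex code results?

#3b983e

#258d29 is rgb(37, 141, 41).
A 10% tint moves each channel 10% toward 255:
  R: 37 + 21.8 = 58.8 → 59
  G: 141 + 0.1×(255−141) = 141 + 11.4 = 152.4 → 152
  B: 41 + 0.1×(255−41) = 41 + 21.4 = 62.4 → 62
rgb(59, 152, 62) = #3b983e.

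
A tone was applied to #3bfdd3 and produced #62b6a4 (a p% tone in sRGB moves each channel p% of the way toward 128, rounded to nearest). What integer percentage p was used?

#3bfdd3 is rgb(59, 253, 211); #62b6a4 is rgb(98, 182, 164).
On the G channel (widest range): 182 ≈ 253 + (p/100)(128 − 253), so p ≈ 100×(182 − 253)/(128 − 253) = -7100/-125 = 56.80.
p = 57 reproduces all three channels after rounding.

57%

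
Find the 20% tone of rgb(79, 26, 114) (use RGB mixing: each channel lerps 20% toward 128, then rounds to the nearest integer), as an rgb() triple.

rgb(89, 46, 117)

Lerp each channel 20% toward 128:
  R: 79 + 0.2×(128−79) = 79 + 9.8 = 88.8 → 89
  G: 26 + 20.4 = 46.4 → 46
  B: 114 + 2.8 = 116.8 → 117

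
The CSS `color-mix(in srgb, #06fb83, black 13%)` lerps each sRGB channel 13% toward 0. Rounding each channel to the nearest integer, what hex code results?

#06fb83 is rgb(6, 251, 131).
A 13% shade moves each channel 13% toward 0:
  R: 6 + 0.13×(0−6) = 6 − 0.78 = 5.22 → 5
  G: 251 + 0.13×(0−251) = 251 − 32.63 = 218.37 → 218
  B: 131 + 0.13×(0−131) = 131 − 17.03 = 113.97 → 114
rgb(5, 218, 114) = #05da72.

#05da72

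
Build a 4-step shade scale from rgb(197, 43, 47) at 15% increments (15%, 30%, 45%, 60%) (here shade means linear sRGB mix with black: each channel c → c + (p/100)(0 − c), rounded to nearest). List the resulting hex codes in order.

15%: (197 − 29.55 = 167.45→167, 43 − 6.45 = 36.55→37, 47 − 7.05 = 39.95→40) → #A72528
30%: (197 − 59.1 = 137.9→138, 43 − 12.9 = 30.1→30, 47 − 14.1 = 32.9→33) → #8A1E21
45%: (197 − 88.65 = 108.35→108, 43 − 19.35 = 23.65→24, 47 − 21.15 = 25.85→26) → #6C181A
60%: (197 − 118.2 = 78.8→79, 43 − 25.8 = 17.2→17, 47 − 28.2 = 18.8→19) → #4F1113

#A72528, #8A1E21, #6C181A, #4F1113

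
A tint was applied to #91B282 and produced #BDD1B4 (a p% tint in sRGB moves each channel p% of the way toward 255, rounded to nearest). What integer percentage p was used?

40%

#91B282 is rgb(145, 178, 130); #BDD1B4 is rgb(189, 209, 180).
On the B channel (widest range): 180 ≈ 130 + (p/100)(255 − 130), so p ≈ 100×(180 − 130)/(255 − 130) = 5000/125 = 40.00.
p = 40 reproduces all three channels after rounding.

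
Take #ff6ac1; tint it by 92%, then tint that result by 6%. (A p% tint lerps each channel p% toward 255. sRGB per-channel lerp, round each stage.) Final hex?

#ff6ac1 is rgb(255, 106, 193).
A 92% tint moves each channel 92% toward 255:
  R: 255 + 0 = 255 → 255
  G: 106 + 0.92×(255−106) = 106 + 137.08 = 243.08 → 243
  B: 193 + 0.92×(255−193) = 193 + 57.04 = 250.04 → 250
After the tint: rgb(255, 243, 250) = #fff3fa.
A 6% tint moves each channel 6% toward 255:
  R: 255 + 0.06×(255−255) = 255 + 0 = 255 → 255
  G: 243 + 0.06×(255−243) = 243 + 0.72 = 243.72 → 244
  B: 250 + 0.06×(255−250) = 250 + 0.3 = 250.3 → 250
rgb(255, 244, 250) = #fff4fa.

#fff4fa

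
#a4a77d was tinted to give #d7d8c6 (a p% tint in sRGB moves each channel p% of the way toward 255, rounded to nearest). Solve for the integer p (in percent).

56%

#a4a77d is rgb(164, 167, 125); #d7d8c6 is rgb(215, 216, 198).
On the B channel (widest range): 198 ≈ 125 + (p/100)(255 − 125), so p ≈ 100×(198 − 125)/(255 − 125) = 7300/130 = 56.15.
p = 56 reproduces all three channels after rounding.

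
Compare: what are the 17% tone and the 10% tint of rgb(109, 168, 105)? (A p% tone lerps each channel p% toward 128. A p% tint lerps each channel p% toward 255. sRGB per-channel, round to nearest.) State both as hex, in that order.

17% tone:
  R: 109 + 0.17×(128−109) = 109 + 3.23 = 112.23 → 112
  G: 168 − 6.8 = 161.2 → 161
  B: 105 + 3.91 = 108.91 → 109
  → #70A16D
10% tint:
  R: 109 + 0.1×(255−109) = 109 + 14.6 = 123.6 → 124
  G: 168 + 0.1×(255−168) = 168 + 8.7 = 176.7 → 177
  B: 105 + 0.1×(255−105) = 105 + 15 = 120 → 120
  → #7CB178

#70A16D, #7CB178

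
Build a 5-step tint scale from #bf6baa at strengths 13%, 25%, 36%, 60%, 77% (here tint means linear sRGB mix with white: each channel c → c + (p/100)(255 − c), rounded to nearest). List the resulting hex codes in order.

#c77eb5, #cf90bf, #d6a0c9, #e5c4dd, #f0ddeb

#bf6baa is rgb(191, 107, 170).
13%: (191 + 8.32 = 199.32→199, 107 + 19.24 = 126.24→126, 170 + 11.05 = 181.05→181) → #c77eb5
25%: (191 + 16 = 207→207, 107 + 37 = 144→144, 170 + 21.25 = 191.25→191) → #cf90bf
36%: (191 + 23.04 = 214.04→214, 107 + 53.28 = 160.28→160, 170 + 30.6 = 200.6→201) → #d6a0c9
60%: (191 + 38.4 = 229.4→229, 107 + 88.8 = 195.8→196, 170 + 51 = 221→221) → #e5c4dd
77%: (191 + 49.28 = 240.28→240, 107 + 113.96 = 220.96→221, 170 + 65.45 = 235.45→235) → #f0ddeb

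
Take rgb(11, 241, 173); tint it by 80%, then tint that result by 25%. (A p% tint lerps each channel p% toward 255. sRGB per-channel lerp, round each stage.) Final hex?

Per channel, c → c + 0.8(255 − c):
  R: 11 + 0.8×(255−11) = 11 + 195.2 = 206.2 → 206
  G: 241 + 11.2 = 252.2 → 252
  B: 173 + 65.6 = 238.6 → 239
After the tint: rgb(206, 252, 239) = #cefcef.
Per channel, c → c + 0.25(255 − c):
  R: 206 + 12.25 = 218.25 → 218
  G: 252 + 0.25×(255−252) = 252 + 0.75 = 252.75 → 253
  B: 239 + 0.25×(255−239) = 239 + 4 = 243 → 243
rgb(218, 253, 243) = #dafdf3.

#dafdf3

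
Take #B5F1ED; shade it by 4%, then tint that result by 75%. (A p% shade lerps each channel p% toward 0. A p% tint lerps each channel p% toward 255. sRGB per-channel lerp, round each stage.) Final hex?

#B5F1ED is rgb(181, 241, 237).
Lerp each channel 4% toward 0:
  R: 181 + 0.04×(0−181) = 181 − 7.24 = 173.76 → 174
  G: 241 + 0.04×(0−241) = 241 − 9.64 = 231.36 → 231
  B: 237 + 0.04×(0−237) = 237 − 9.48 = 227.52 → 228
After the shade: rgb(174, 231, 228) = #AEE7E4.
Lerp each channel 75% toward 255:
  R: 174 + 0.75×(255−174) = 174 + 60.75 = 234.75 → 235
  G: 231 + 0.75×(255−231) = 231 + 18 = 249 → 249
  B: 228 + 20.25 = 248.25 → 248
rgb(235, 249, 248) = #EBF9F8.

#EBF9F8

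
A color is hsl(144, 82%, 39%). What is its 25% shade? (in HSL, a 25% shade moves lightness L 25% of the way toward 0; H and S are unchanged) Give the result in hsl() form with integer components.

L moves 25% from 39 toward 0: 39 − 9.75 = 29.25 → 29.
H and S are unchanged.

hsl(144, 82%, 29%)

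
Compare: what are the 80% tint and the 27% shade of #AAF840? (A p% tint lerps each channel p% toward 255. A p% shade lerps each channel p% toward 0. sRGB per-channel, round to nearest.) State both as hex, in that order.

#AAF840 is rgb(170, 248, 64).
80% tint:
  R: 170 + 0.8×(255−170) = 170 + 68 = 238 → 238
  G: 248 + 0.8×(255−248) = 248 + 5.6 = 253.6 → 254
  B: 64 + 152.8 = 216.8 → 217
  → #EEFED9
27% shade:
  R: 170 + 0.27×(0−170) = 170 − 45.9 = 124.1 → 124
  G: 248 + 0.27×(0−248) = 248 − 66.96 = 181.04 → 181
  B: 64 + 0.27×(0−64) = 64 − 17.28 = 46.72 → 47
  → #7CB52F

#EEFED9, #7CB52F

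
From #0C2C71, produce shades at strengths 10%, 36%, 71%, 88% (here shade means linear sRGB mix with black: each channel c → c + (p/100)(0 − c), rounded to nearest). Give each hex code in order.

#0C2C71 is rgb(12, 44, 113).
10%: (12 − 1.2 = 10.8→11, 44 − 4.4 = 39.6→40, 113 − 11.3 = 101.7→102) → #0B2866
36%: (12 − 4.32 = 7.68→8, 44 − 15.84 = 28.16→28, 113 − 40.68 = 72.32→72) → #081C48
71%: (12 − 8.52 = 3.48→3, 44 − 31.24 = 12.76→13, 113 − 80.23 = 32.77→33) → #030D21
88%: (12 − 10.56 = 1.44→1, 44 − 38.72 = 5.28→5, 113 − 99.44 = 13.56→14) → #01050E

#0B2866, #081C48, #030D21, #01050E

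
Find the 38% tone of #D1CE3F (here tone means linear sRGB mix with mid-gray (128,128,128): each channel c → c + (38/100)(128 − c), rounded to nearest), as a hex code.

#B2B058

#D1CE3F is rgb(209, 206, 63).
Lerp each channel 38% toward 128:
  R: 209 + 0.38×(128−209) = 209 − 30.78 = 178.22 → 178
  G: 206 − 29.64 = 176.36 → 176
  B: 63 + 0.38×(128−63) = 63 + 24.7 = 87.7 → 88
rgb(178, 176, 88) = #B2B058.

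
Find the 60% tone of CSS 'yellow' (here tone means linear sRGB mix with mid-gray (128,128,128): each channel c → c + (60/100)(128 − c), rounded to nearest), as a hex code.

CSS yellow is rgb(255, 255, 0).
Lerp each channel 60% toward 128:
  R: 255 + 0.6×(128−255) = 255 − 76.2 = 178.8 → 179
  G: 255 − 76.2 = 178.8 → 179
  B: 0 + 76.8 = 76.8 → 77
rgb(179, 179, 77) = #B3B34D.

#B3B34D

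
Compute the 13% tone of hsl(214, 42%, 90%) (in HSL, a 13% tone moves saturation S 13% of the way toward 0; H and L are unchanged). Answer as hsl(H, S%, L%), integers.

hsl(214, 37%, 90%)

S moves 13% from 42 toward 0: 42 − 5.46 = 36.54 → 37.
H and L are unchanged.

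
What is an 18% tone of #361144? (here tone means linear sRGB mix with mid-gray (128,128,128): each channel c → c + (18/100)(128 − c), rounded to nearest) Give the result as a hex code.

#361144 is rgb(54, 17, 68).
An 18% tone moves each channel 18% toward 128:
  R: 54 + 13.32 = 67.32 → 67
  G: 17 + 0.18×(128−17) = 17 + 19.98 = 36.98 → 37
  B: 68 + 0.18×(128−68) = 68 + 10.8 = 78.8 → 79
rgb(67, 37, 79) = #43254F.

#43254F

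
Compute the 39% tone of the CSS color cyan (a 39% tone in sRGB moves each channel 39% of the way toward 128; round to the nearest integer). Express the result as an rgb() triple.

CSS cyan is rgb(0, 255, 255).
Lerp each channel 39% toward 128:
  R: 0 + 0.39×(128−0) = 0 + 49.92 = 49.92 → 50
  G: 255 − 49.53 = 205.47 → 205
  B: 255 − 49.53 = 205.47 → 205

rgb(50, 205, 205)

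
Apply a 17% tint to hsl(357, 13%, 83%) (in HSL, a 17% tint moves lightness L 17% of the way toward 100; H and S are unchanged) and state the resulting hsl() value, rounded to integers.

hsl(357, 13%, 86%)

L moves 17% from 83 toward 100: 83 + 2.89 = 85.89 → 86.
H and S are unchanged.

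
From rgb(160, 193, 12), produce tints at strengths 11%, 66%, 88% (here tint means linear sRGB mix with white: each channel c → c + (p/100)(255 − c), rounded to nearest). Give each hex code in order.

11%: (160 + 10.45 = 170.45→170, 193 + 6.82 = 199.82→200, 12 + 26.73 = 38.73→39) → #AAC827
66%: (160 + 62.7 = 222.7→223, 193 + 40.92 = 233.92→234, 12 + 160.38 = 172.38→172) → #DFEAAC
88%: (160 + 83.6 = 243.6→244, 193 + 54.56 = 247.56→248, 12 + 213.84 = 225.84→226) → #F4F8E2

#AAC827, #DFEAAC, #F4F8E2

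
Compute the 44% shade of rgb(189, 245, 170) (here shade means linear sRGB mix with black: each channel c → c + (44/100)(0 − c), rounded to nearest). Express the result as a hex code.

Per channel, c → c + 0.44(0 − c):
  R: 189 + 0.44×(0−189) = 189 − 83.16 = 105.84 → 106
  G: 245 − 107.8 = 137.2 → 137
  B: 170 − 74.8 = 95.2 → 95
rgb(106, 137, 95) = #6A895F.

#6A895F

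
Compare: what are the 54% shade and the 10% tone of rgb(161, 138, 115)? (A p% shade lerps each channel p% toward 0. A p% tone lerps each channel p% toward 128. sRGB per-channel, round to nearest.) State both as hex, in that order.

54% shade:
  R: 161 − 86.94 = 74.06 → 74
  G: 138 − 74.52 = 63.48 → 63
  B: 115 + 0.54×(0−115) = 115 − 62.1 = 52.9 → 53
  → #4A3F35
10% tone:
  R: 161 − 3.3 = 157.7 → 158
  G: 138 + 0.1×(128−138) = 138 − 1 = 137 → 137
  B: 115 + 0.1×(128−115) = 115 + 1.3 = 116.3 → 116
  → #9E8974

#4A3F35, #9E8974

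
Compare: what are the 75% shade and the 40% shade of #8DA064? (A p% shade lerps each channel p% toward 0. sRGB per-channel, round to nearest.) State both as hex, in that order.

#8DA064 is rgb(141, 160, 100).
75% shade:
  R: 141 + 0.75×(0−141) = 141 − 105.75 = 35.25 → 35
  G: 160 + 0.75×(0−160) = 160 − 120 = 40 → 40
  B: 100 − 75 = 25 → 25
  → #232819
40% shade:
  R: 141 − 56.4 = 84.6 → 85
  G: 160 + 0.4×(0−160) = 160 − 64 = 96 → 96
  B: 100 − 40 = 60 → 60
  → #55603C

#232819, #55603C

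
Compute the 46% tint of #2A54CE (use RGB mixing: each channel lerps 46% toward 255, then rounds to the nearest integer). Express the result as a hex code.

#8CA3E5

#2A54CE is rgb(42, 84, 206).
Lerp each channel 46% toward 255:
  R: 42 + 0.46×(255−42) = 42 + 97.98 = 139.98 → 140
  G: 84 + 0.46×(255−84) = 84 + 78.66 = 162.66 → 163
  B: 206 + 22.54 = 228.54 → 229
rgb(140, 163, 229) = #8CA3E5.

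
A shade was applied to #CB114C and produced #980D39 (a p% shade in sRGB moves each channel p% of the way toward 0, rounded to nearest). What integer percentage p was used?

#CB114C is rgb(203, 17, 76); #980D39 is rgb(152, 13, 57).
On the R channel (widest range): 152 ≈ 203 + (p/100)(0 − 203), so p ≈ 100×(152 − 203)/(0 − 203) = -5100/-203 = 25.12.
p = 25 reproduces all three channels after rounding.

25%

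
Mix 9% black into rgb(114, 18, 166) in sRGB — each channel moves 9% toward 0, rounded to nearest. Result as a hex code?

Lerp each channel 9% toward 0:
  R: 114 − 10.26 = 103.74 → 104
  G: 18 + 0.09×(0−18) = 18 − 1.62 = 16.38 → 16
  B: 166 + 0.09×(0−166) = 166 − 14.94 = 151.06 → 151
rgb(104, 16, 151) = #681097.

#681097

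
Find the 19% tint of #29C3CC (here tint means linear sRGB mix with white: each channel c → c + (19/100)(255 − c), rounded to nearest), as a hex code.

#29C3CC is rgb(41, 195, 204).
Per channel, c → c + 0.19(255 − c):
  R: 41 + 0.19×(255−41) = 41 + 40.66 = 81.66 → 82
  G: 195 + 11.4 = 206.4 → 206
  B: 204 + 0.19×(255−204) = 204 + 9.69 = 213.69 → 214
rgb(82, 206, 214) = #52CED6.

#52CED6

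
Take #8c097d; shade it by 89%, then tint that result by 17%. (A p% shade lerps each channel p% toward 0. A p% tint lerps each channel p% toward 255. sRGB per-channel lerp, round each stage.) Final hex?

#8c097d is rgb(140, 9, 125).
Lerp each channel 89% toward 0:
  R: 140 + 0.89×(0−140) = 140 − 124.6 = 15.4 → 15
  G: 9 − 8.01 = 0.99 → 1
  B: 125 − 111.25 = 13.75 → 14
After the shade: rgb(15, 1, 14) = #0f010e.
Lerp each channel 17% toward 255:
  R: 15 + 0.17×(255−15) = 15 + 40.8 = 55.8 → 56
  G: 1 + 43.18 = 44.18 → 44
  B: 14 + 0.17×(255−14) = 14 + 40.97 = 54.97 → 55
rgb(56, 44, 55) = #382c37.

#382c37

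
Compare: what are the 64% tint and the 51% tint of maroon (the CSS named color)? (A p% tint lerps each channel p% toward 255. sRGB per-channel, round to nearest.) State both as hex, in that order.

CSS maroon is rgb(128, 0, 0).
64% tint:
  R: 128 + 81.28 = 209.28 → 209
  G: 0 + 0.64×(255−0) = 0 + 163.2 = 163.2 → 163
  B: 0 + 0.64×(255−0) = 0 + 163.2 = 163.2 → 163
  → #d1a3a3
51% tint:
  R: 128 + 64.77 = 192.77 → 193
  G: 0 + 0.51×(255−0) = 0 + 130.05 = 130.05 → 130
  B: 0 + 130.05 = 130.05 → 130
  → #c18282

#d1a3a3, #c18282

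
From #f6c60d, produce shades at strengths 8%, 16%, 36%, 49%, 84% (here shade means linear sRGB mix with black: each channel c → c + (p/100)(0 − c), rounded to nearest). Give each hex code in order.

#f6c60d is rgb(246, 198, 13).
8%: (246 − 19.68 = 226.32→226, 198 − 15.84 = 182.16→182, 13 − 1.04 = 11.96→12) → #e2b60c
16%: (246 − 39.36 = 206.64→207, 198 − 31.68 = 166.32→166, 13 − 2.08 = 10.92→11) → #cfa60b
36%: (246 − 88.56 = 157.44→157, 198 − 71.28 = 126.72→127, 13 − 4.68 = 8.32→8) → #9d7f08
49%: (246 − 120.54 = 125.46→125, 198 − 97.02 = 100.98→101, 13 − 6.37 = 6.63→7) → #7d6507
84%: (246 − 206.64 = 39.36→39, 198 − 166.32 = 31.68→32, 13 − 10.92 = 2.08→2) → #272002

#e2b60c, #cfa60b, #9d7f08, #7d6507, #272002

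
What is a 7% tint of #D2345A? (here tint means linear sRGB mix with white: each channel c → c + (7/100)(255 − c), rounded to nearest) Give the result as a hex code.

#D54266

#D2345A is rgb(210, 52, 90).
Per channel, c → c + 0.07(255 − c):
  R: 210 + 0.07×(255−210) = 210 + 3.15 = 213.15 → 213
  G: 52 + 14.21 = 66.21 → 66
  B: 90 + 0.07×(255−90) = 90 + 11.55 = 101.55 → 102
rgb(213, 66, 102) = #D54266.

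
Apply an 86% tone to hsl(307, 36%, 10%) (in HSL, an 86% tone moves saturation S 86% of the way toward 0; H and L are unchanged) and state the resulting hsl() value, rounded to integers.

S moves 86% from 36 toward 0: 36 − 30.96 = 5.04 → 5.
H and L are unchanged.

hsl(307, 5%, 10%)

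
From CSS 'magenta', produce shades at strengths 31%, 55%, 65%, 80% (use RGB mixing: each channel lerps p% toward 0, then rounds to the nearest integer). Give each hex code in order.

#B000B0, #730073, #590059, #330033

CSS magenta is rgb(255, 0, 255).
31%: (255 − 79.05 = 175.95→176, 0→0, 255 − 79.05 = 175.95→176) → #B000B0
55%: (255 − 140.25 = 114.75→115, 0→0, 255 − 140.25 = 114.75→115) → #730073
65%: (255 − 165.75 = 89.25→89, 0→0, 255 − 165.75 = 89.25→89) → #590059
80%: (255 − 204 = 51→51, 0→0, 255 − 204 = 51→51) → #330033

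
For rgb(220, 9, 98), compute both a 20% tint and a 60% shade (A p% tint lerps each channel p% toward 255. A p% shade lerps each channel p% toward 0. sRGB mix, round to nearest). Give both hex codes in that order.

#E33A81, #580427

20% tint:
  R: 220 + 7 = 227 → 227
  G: 9 + 49.2 = 58.2 → 58
  B: 98 + 0.2×(255−98) = 98 + 31.4 = 129.4 → 129
  → #E33A81
60% shade:
  R: 220 − 132 = 88 → 88
  G: 9 + 0.6×(0−9) = 9 − 5.4 = 3.6 → 4
  B: 98 − 58.8 = 39.2 → 39
  → #580427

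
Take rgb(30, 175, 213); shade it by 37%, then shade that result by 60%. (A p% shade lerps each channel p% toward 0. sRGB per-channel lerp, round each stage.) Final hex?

A 37% shade moves each channel 37% toward 0:
  R: 30 − 11.1 = 18.9 → 19
  G: 175 + 0.37×(0−175) = 175 − 64.75 = 110.25 → 110
  B: 213 − 78.81 = 134.19 → 134
After the shade: rgb(19, 110, 134) = #136E86.
A 60% shade moves each channel 60% toward 0:
  R: 19 + 0.6×(0−19) = 19 − 11.4 = 7.6 → 8
  G: 110 − 66 = 44 → 44
  B: 134 − 80.4 = 53.6 → 54
rgb(8, 44, 54) = #082C36.

#082C36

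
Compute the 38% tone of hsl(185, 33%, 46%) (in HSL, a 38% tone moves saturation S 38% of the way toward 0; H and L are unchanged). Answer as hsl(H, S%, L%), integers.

S moves 38% from 33 toward 0: 33 − 12.54 = 20.46 → 20.
H and L are unchanged.

hsl(185, 20%, 46%)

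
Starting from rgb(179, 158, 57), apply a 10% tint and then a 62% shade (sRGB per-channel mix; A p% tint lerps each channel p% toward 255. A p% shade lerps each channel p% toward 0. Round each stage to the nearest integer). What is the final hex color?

#47401D

Lerp each channel 10% toward 255:
  R: 179 + 7.6 = 186.6 → 187
  G: 158 + 0.1×(255−158) = 158 + 9.7 = 167.7 → 168
  B: 57 + 0.1×(255−57) = 57 + 19.8 = 76.8 → 77
After the tint: rgb(187, 168, 77) = #BBA84D.
Lerp each channel 62% toward 0:
  R: 187 + 0.62×(0−187) = 187 − 115.94 = 71.06 → 71
  G: 168 + 0.62×(0−168) = 168 − 104.16 = 63.84 → 64
  B: 77 + 0.62×(0−77) = 77 − 47.74 = 29.26 → 29
rgb(71, 64, 29) = #47401D.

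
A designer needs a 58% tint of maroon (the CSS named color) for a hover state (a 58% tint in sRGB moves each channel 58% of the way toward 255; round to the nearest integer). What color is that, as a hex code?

#ca9494

CSS maroon is rgb(128, 0, 0).
A 58% tint moves each channel 58% toward 255:
  R: 128 + 73.66 = 201.66 → 202
  G: 0 + 147.9 = 147.9 → 148
  B: 0 + 147.9 = 147.9 → 148
rgb(202, 148, 148) = #ca9494.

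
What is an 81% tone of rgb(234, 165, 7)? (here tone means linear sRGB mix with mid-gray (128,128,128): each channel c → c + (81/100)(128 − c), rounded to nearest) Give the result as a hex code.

Per channel, c → c + 0.81(128 − c):
  R: 234 − 85.86 = 148.14 → 148
  G: 165 + 0.81×(128−165) = 165 − 29.97 = 135.03 → 135
  B: 7 + 0.81×(128−7) = 7 + 98.01 = 105.01 → 105
rgb(148, 135, 105) = #948769.

#948769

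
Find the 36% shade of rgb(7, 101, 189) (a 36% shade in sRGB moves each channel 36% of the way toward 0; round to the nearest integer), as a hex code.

#044179

Lerp each channel 36% toward 0:
  R: 7 − 2.52 = 4.48 → 4
  G: 101 − 36.36 = 64.64 → 65
  B: 189 + 0.36×(0−189) = 189 − 68.04 = 120.96 → 121
rgb(4, 65, 121) = #044179.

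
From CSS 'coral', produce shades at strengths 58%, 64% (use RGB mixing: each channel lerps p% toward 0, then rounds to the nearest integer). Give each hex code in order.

#6b3522, #5c2e1d

CSS coral is rgb(255, 127, 80).
58%: (255 − 147.9 = 107.1→107, 127 − 73.66 = 53.34→53, 80 − 46.4 = 33.6→34) → #6b3522
64%: (255 − 163.2 = 91.8→92, 127 − 81.28 = 45.72→46, 80 − 51.2 = 28.8→29) → #5c2e1d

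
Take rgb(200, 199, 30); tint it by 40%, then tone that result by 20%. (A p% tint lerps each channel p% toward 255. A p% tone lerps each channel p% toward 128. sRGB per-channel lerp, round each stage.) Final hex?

Lerp each channel 40% toward 255:
  R: 200 + 0.4×(255−200) = 200 + 22 = 222 → 222
  G: 199 + 0.4×(255−199) = 199 + 22.4 = 221.4 → 221
  B: 30 + 0.4×(255−30) = 30 + 90 = 120 → 120
After the tint: rgb(222, 221, 120) = #DEDD78.
Per channel, c → c + 0.2(128 − c):
  R: 222 + 0.2×(128−222) = 222 − 18.8 = 203.2 → 203
  G: 221 − 18.6 = 202.4 → 202
  B: 120 + 1.6 = 121.6 → 122
rgb(203, 202, 122) = #CBCA7A.

#CBCA7A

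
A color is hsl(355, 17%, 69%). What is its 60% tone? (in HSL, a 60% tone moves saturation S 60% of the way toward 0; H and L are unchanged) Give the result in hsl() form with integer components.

hsl(355, 7%, 69%)

S moves 60% from 17 toward 0: 17 − 10.2 = 6.8 → 7.
H and L are unchanged.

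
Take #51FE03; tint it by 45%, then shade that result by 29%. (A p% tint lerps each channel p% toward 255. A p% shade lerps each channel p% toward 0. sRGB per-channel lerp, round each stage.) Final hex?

#51FE03 is rgb(81, 254, 3).
Per channel, c → c + 0.45(255 − c):
  R: 81 + 0.45×(255−81) = 81 + 78.3 = 159.3 → 159
  G: 254 + 0.45×(255−254) = 254 + 0.45 = 254.45 → 254
  B: 3 + 0.45×(255−3) = 3 + 113.4 = 116.4 → 116
After the tint: rgb(159, 254, 116) = #9FFE74.
A 29% shade moves each channel 29% toward 0:
  R: 159 + 0.29×(0−159) = 159 − 46.11 = 112.89 → 113
  G: 254 − 73.66 = 180.34 → 180
  B: 116 + 0.29×(0−116) = 116 − 33.64 = 82.36 → 82
rgb(113, 180, 82) = #71B452.

#71B452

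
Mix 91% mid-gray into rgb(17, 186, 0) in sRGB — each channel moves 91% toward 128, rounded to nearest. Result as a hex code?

#768574

Lerp each channel 91% toward 128:
  R: 17 + 101.01 = 118.01 → 118
  G: 186 + 0.91×(128−186) = 186 − 52.78 = 133.22 → 133
  B: 0 + 0.91×(128−0) = 0 + 116.48 = 116.48 → 116
rgb(118, 133, 116) = #768574.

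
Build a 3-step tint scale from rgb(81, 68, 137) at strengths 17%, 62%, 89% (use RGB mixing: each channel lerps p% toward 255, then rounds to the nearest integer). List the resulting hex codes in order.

#6F649D, #BDB8D2, #ECEAF2

17%: (81 + 29.58 = 110.58→111, 68 + 31.79 = 99.79→100, 137 + 20.06 = 157.06→157) → #6F649D
62%: (81 + 107.88 = 188.88→189, 68 + 115.94 = 183.94→184, 137 + 73.16 = 210.16→210) → #BDB8D2
89%: (81 + 154.86 = 235.86→236, 68 + 166.43 = 234.43→234, 137 + 105.02 = 242.02→242) → #ECEAF2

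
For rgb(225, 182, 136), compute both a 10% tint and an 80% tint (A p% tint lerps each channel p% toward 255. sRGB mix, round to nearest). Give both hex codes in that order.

10% tint:
  R: 225 + 3 = 228 → 228
  G: 182 + 0.1×(255−182) = 182 + 7.3 = 189.3 → 189
  B: 136 + 0.1×(255−136) = 136 + 11.9 = 147.9 → 148
  → #e4bd94
80% tint:
  R: 225 + 24 = 249 → 249
  G: 182 + 58.4 = 240.4 → 240
  B: 136 + 0.8×(255−136) = 136 + 95.2 = 231.2 → 231
  → #f9f0e7

#e4bd94, #f9f0e7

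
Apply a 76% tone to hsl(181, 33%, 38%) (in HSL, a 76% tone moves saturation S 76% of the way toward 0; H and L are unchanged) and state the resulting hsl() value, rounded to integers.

hsl(181, 8%, 38%)

S moves 76% from 33 toward 0: 33 − 25.08 = 7.92 → 8.
H and L are unchanged.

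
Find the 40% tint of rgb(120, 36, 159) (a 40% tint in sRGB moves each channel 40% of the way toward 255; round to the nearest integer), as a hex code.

A 40% tint moves each channel 40% toward 255:
  R: 120 + 54 = 174 → 174
  G: 36 + 87.6 = 123.6 → 124
  B: 159 + 38.4 = 197.4 → 197
rgb(174, 124, 197) = #AE7CC5.

#AE7CC5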